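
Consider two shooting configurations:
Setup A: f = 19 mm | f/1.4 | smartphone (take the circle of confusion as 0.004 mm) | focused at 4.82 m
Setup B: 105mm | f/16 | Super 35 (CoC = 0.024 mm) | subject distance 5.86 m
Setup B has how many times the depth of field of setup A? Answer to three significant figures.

3.39

Setup A: H = 19²/(1.4×0.004) + 19 ≈ 64483.3 mm; DoF = Df − Dn = 5207.86 − 4485.91 ≈ 721.95 mm.
Setup B: H = 105²/(16×0.024) + 105 ≈ 28815.9 mm; DoF = Df − Dn = 7329.1 − 4881.5 ≈ 2447.6 mm.
Ratio = 2447.6 / 721.95 ≈ 3.39.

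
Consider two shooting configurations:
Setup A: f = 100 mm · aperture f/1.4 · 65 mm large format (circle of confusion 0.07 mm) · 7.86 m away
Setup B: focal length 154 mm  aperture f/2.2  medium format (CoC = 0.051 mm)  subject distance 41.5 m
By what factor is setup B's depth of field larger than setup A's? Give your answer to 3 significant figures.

14.0

Setup A: H = 100²/(1.4×0.07) + 100 ≈ 102140.8 mm; DoF = Df − Dn = 8506.9 − 7304.5 ≈ 1202.4 mm.
Setup B: H = 154²/(2.2×0.051) + 154 ≈ 211526.5 mm; DoF = Df − Dn = 51592 − 34710 ≈ 16882 mm.
Ratio = 16882 / 1202.4 ≈ 14.0.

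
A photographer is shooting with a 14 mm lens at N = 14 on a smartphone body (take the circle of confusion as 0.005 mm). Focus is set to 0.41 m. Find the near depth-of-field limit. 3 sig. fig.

Hyperfocal distance H = f²/(N·c) + f = 14²/(14 × 0.005) + 14 = 196/0.07 + 14 ≈ 2814.0 mm ≈ 2.814 m.
Near limit Dn = s·(H − f)/(H + s − 2f) = 410 × (2814.0 − 14) / (2814.0 + 410 − 2 × 14) = 410 × 2800.0 / 3196.0 ≈ 359.20 mm.

359 mm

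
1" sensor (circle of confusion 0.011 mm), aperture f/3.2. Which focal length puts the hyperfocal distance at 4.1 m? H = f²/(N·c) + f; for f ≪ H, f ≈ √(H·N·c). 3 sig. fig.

12.0 mm

From H = f²/(N·c) + f, with f ≪ H: f ≈ √(H·N·c) = √(4100 × 3.2 × 0.011) = √144.32 ≈ 12.01 mm.
The +f correction barely moves this — solving exactly, f² + N·c·f − N·c·H = 0 ⇒ f = (−N·c + √((N·c)² + 4·N·c·H))/2 = (−0.0352 + √577.28)/2 ≈ 11.996 mm, so f ≈ 12.0 mm.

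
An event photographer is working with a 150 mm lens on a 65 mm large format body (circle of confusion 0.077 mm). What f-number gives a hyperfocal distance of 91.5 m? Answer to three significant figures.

f/3.20

Rearrange H = f²/(N·c) + f for N: N = f² / ((H − f)·c).
N = 150² / ((91500 − 150) × 0.077) = 22500 / 7034 ≈ 3.20.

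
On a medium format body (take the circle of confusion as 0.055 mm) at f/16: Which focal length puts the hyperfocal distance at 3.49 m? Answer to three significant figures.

55.0 mm

From H = f²/(N·c) + f, with f ≪ H: f ≈ √(H·N·c) = √(3490 × 16 × 0.055) = √3071.2 ≈ 55.42 mm.
Exact: f² + N·c·f − N·c·H = 0 ⇒ f = (−N·c + √((N·c)² + 4·N·c·H))/2 = (−0.88 + √12286)/2 ≈ 54.980 mm ≈ 55.0 mm.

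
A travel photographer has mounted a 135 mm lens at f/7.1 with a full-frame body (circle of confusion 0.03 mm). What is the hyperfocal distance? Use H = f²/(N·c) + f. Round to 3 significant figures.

Hyperfocal distance H = f²/(N·c) + f = 135²/(7.1 × 0.03) + 135 = 18225/0.213 + 135 ≈ 85698.4 mm ≈ 85.7 m.

85.7 m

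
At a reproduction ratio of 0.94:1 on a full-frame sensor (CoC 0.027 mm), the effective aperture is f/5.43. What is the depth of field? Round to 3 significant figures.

0.332 mm

At magnification m, DoF ≈ 2·N_eff·c/m² = 2 × 5.43 × 0.027 / 0.94² = 0.2932 / 0.8836 ≈ 0.332 mm.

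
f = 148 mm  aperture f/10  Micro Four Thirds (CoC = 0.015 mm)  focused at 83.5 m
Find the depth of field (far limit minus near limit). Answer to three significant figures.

Hyperfocal distance H = f²/(N·c) + f = 148²/(10 × 0.015) + 148 = 21904/0.15 + 148 ≈ 146174.7 mm ≈ 146.2 m.
Near limit Dn = s·(H − f)/(H + s − 2f) = 83500 × (146174.7 − 148) / (146174.7 + 83500 − 2 × 148) = 83500 × 146026.7 / 229378.7 ≈ 53158 mm.
Far limit Df = s·(H − f)/(H − s) = 83500 × (146174.7 − 148) / (146174.7 − 83500) = 83500 × 146026.7 / 62674.7 ≈ 194548 mm.
Depth of field = Df − Dn = 194548 − 53158 ≈ 141390 mm ≈ 141 m.

141 m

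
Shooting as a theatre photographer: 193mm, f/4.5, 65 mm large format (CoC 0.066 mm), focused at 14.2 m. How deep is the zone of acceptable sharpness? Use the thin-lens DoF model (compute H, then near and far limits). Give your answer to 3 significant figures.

Hyperfocal distance H = f²/(N·c) + f = 193²/(4.5 × 0.066) + 193 = 37249/0.297 + 193 ≈ 125610.5 mm ≈ 125.6 m.
Near limit Dn = s·(H − f)/(H + s − 2f) = 14200 × (125610.5 − 193) / (125610.5 + 14200 − 2 × 193) = 14200 × 125417.5 / 139424.5 ≈ 12773.4 mm.
Far limit Df = s·(H − f)/(H − s) = 14200 × (125610.5 − 193) / (125610.5 − 14200) = 14200 × 125417.5 / 111410.5 ≈ 15985.3 mm.
Depth of field = Df − Dn = 15985.3 − 12773.4 ≈ 3211.9 mm ≈ 3.21 m.

3.21 m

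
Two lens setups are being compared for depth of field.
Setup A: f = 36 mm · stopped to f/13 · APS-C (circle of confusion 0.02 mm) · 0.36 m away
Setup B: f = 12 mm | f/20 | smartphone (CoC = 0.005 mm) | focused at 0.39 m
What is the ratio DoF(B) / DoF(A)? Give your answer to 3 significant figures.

Setup A: H = 36²/(13×0.02) + 36 ≈ 5020.6 mm; DoF = Df − Dn = 385.027 − 338.028 ≈ 46.999 mm.
Setup B: H = 12²/(20×0.005) + 12 ≈ 1452.0 mm; DoF = Df − Dn = 528.81 − 308.91 ≈ 219.90 mm.
Ratio = 219.90 / 46.999 ≈ 4.68.

4.68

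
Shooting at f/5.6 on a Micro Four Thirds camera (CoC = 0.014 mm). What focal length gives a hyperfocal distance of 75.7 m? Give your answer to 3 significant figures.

77.0 mm

From H = f²/(N·c) + f, with f ≪ H: f ≈ √(H·N·c) = √(75700 × 5.6 × 0.014) = √5934.9 ≈ 77.04 mm.
The +f correction barely moves this — solving exactly, f² + N·c·f − N·c·H = 0 ⇒ f = (−N·c + √((N·c)² + 4·N·c·H))/2 = (−0.0784 + √23740)/2 ≈ 76.999 mm, so f ≈ 77.0 mm.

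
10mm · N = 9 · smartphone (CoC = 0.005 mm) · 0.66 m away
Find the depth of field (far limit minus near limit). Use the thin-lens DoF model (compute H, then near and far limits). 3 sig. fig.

422 mm

Hyperfocal distance H = f²/(N·c) + f = 10²/(9 × 0.005) + 10 = 100/0.045 + 10 ≈ 2232.2 mm ≈ 2.232 m.
Near limit Dn = s·(H − f)/(H + s − 2f) = 660 × (2232.2 − 10) / (2232.2 + 660 − 2 × 10) = 660 × 2222.2 / 2872.2 ≈ 510.64 mm.
Far limit Df = s·(H − f)/(H − s) = 660 × (2232.2 − 10) / (2232.2 − 660) = 660 × 2222.2 / 1572.2 ≈ 932.86 mm.
Depth of field = Df − Dn = 932.86 − 510.64 ≈ 422.22 mm.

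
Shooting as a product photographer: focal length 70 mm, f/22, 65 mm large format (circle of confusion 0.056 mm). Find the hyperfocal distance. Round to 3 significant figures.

Hyperfocal distance H = f²/(N·c) + f = 70²/(22 × 0.056) + 70 = 4900/1.232 + 70 ≈ 4047.3 mm ≈ 4.05 m.

4.05 m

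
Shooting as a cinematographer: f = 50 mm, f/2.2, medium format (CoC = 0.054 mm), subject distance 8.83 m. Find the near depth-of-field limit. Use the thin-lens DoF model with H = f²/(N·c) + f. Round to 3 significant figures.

Hyperfocal distance H = f²/(N·c) + f = 50²/(2.2 × 0.054) + 50 = 2500/0.1188 + 50 ≈ 21093.8 mm ≈ 21.09 m.
Near limit Dn = s·(H − f)/(H + s − 2f) = 8830 × (21093.8 − 50) / (21093.8 + 8830 − 2 × 50) = 8830 × 21043.8 / 29823.8 ≈ 6230.5 mm ≈ 6.23 m.

6.23 m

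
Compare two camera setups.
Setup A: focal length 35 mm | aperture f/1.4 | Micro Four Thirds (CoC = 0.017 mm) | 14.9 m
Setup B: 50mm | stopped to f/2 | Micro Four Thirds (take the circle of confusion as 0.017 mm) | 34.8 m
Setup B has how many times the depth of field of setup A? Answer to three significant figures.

Setup A: H = 35²/(1.4×0.017) + 35 ≈ 51505.6 mm; DoF = Df − Dn = 20950.7 − 11561.1 ≈ 9389.6 mm.
Setup B: H = 50²/(2×0.017) + 50 ≈ 73579.4 mm; DoF = Df − Dn = 65984 − 23632 ≈ 42352 mm.
Ratio = 42352 / 9389.6 ≈ 4.51.

4.51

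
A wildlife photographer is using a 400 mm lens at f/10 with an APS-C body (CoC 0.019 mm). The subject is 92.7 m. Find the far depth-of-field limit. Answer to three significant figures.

104 m

Hyperfocal distance H = f²/(N·c) + f = 400²/(10 × 0.019) + 400 = 160000/0.19 + 400 ≈ 842505.3 mm ≈ 842.5 m.
Far limit Df = s·(H − f)/(H − s) = 92700 × (842505.3 − 400) / (842505.3 − 92700) = 92700 × 842105.3 / 749805.3 ≈ 104111 mm ≈ 104 m.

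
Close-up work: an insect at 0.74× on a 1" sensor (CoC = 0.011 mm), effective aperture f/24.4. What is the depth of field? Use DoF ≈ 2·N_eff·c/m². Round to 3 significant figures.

At magnification m, DoF ≈ 2·N_eff·c/m² = 2 × 24.4 × 0.011 / 0.74² = 0.5368 / 0.5476 ≈ 0.98 mm.

0.980 mm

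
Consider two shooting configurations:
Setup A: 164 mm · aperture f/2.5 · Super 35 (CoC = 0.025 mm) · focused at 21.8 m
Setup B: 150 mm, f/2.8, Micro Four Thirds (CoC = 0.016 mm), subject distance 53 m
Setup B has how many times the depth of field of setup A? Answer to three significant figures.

5.13

Setup A: H = 164²/(2.5×0.025) + 164 ≈ 430500.0 mm; DoF = Df − Dn = 22954.1 − 20756.4 ≈ 2197.7 mm.
Setup B: H = 150²/(2.8×0.016) + 150 ≈ 502382.1 mm; DoF = Df − Dn = 59233 − 47954 ≈ 11279 mm.
Ratio = 11279 / 2197.7 ≈ 5.13.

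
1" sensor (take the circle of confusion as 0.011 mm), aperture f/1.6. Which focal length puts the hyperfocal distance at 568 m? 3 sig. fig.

100 mm

From H = f²/(N·c) + f, with f ≪ H: f ≈ √(H·N·c) = √(568000 × 1.6 × 0.011) = √9996.8 ≈ 99.98 mm.
The +f correction barely moves this — solving exactly, f² + N·c·f − N·c·H = 0 ⇒ f = (−N·c + √((N·c)² + 4·N·c·H))/2 = (−0.0176 + √39987)/2 ≈ 99.975 mm, so f ≈ 100 mm.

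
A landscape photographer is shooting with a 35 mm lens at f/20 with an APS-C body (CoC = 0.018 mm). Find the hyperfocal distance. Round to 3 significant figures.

Hyperfocal distance H = f²/(N·c) + f = 35²/(20 × 0.018) + 35 = 1225/0.36 + 35 ≈ 3437.8 mm ≈ 3.44 m.

3.44 m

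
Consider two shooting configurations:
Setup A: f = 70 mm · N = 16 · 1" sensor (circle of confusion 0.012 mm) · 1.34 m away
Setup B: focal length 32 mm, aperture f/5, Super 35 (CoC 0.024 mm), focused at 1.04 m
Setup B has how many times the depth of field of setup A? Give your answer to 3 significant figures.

1.86

Setup A: H = 70²/(16×0.012) + 70 ≈ 25590.8 mm; DoF = Df − Dn = 1410.17 − 1276.48 ≈ 133.69 mm.
Setup B: H = 32²/(5×0.024) + 32 ≈ 8565.3 mm; DoF = Df − Dn = 1179.31 − 930.13 ≈ 249.18 mm.
Ratio = 249.18 / 133.69 ≈ 1.86.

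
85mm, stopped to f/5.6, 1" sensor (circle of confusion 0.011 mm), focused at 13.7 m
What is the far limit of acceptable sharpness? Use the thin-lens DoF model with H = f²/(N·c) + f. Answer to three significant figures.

15.5 m

Hyperfocal distance H = f²/(N·c) + f = 85²/(5.6 × 0.011) + 85 = 7225/0.0616 + 85 ≈ 117374.0 mm ≈ 117.4 m.
Far limit Df = s·(H − f)/(H − s) = 13700 × (117374.0 − 85) / (117374.0 − 13700) = 13700 × 117289.0 / 103674.0 ≈ 15499 mm ≈ 15.5 m.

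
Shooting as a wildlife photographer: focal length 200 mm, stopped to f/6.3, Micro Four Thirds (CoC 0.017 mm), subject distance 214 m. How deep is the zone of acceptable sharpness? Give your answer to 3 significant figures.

Hyperfocal distance H = f²/(N·c) + f = 200²/(6.3 × 0.017) + 200 = 40000/0.1071 + 200 ≈ 373682.7 mm ≈ 373.7 m.
Near limit Dn = s·(H − f)/(H + s − 2f) = 214000 × (373682.7 − 200) / (373682.7 + 214000 − 2 × 200) = 214000 × 373482.7 / 587282.7 ≈ 136093 mm.
Far limit Df = s·(H − f)/(H − s) = 214000 × (373682.7 − 200) / (373682.7 − 214000) = 214000 × 373482.7 / 159682.7 ≈ 500526 mm.
Depth of field = Df − Dn = 500526 − 136093 ≈ 364433 mm ≈ 364 m.

364 m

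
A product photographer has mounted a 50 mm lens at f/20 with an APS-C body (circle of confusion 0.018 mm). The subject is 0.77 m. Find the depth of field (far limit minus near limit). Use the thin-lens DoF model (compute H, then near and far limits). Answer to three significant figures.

161 mm

Hyperfocal distance H = f²/(N·c) + f = 50²/(20 × 0.018) + 50 = 2500/0.36 + 50 ≈ 6994.4 mm ≈ 6.994 m.
Near limit Dn = s·(H − f)/(H + s − 2f) = 770 × (6994.4 − 50) / (6994.4 + 770 − 2 × 50) = 770 × 6944.4 / 7664.4 ≈ 697.67 mm.
Far limit Df = s·(H − f)/(H − s) = 770 × (6994.4 − 50) / (6994.4 − 770) = 770 × 6944.4 / 6224.4 ≈ 859.07 mm.
Depth of field = Df − Dn = 859.07 − 697.67 ≈ 161.40 mm.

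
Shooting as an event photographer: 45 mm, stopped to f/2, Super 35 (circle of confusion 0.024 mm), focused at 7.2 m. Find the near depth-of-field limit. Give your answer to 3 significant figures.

Hyperfocal distance H = f²/(N·c) + f = 45²/(2 × 0.024) + 45 = 2025/0.048 + 45 ≈ 42232.5 mm ≈ 42.23 m.
Near limit Dn = s·(H − f)/(H + s − 2f) = 7200 × (42232.5 − 45) / (42232.5 + 7200 − 2 × 45) = 7200 × 42187.5 / 49342.5 ≈ 6156.0 mm ≈ 6.16 m.

6.16 m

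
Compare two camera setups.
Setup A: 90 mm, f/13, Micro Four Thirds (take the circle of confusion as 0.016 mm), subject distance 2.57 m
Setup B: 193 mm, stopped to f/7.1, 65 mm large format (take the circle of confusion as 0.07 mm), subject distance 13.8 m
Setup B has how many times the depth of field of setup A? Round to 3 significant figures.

15.8

Setup A: H = 90²/(13×0.016) + 90 ≈ 39032.3 mm; DoF = Df − Dn = 2744.80 − 2416.13 ≈ 328.67 mm.
Setup B: H = 193²/(7.1×0.07) + 193 ≈ 75140.7 mm; DoF = Df − Dn = 16861.2 − 11679.5 ≈ 5181.7 mm.
Ratio = 5181.7 / 328.67 ≈ 15.8.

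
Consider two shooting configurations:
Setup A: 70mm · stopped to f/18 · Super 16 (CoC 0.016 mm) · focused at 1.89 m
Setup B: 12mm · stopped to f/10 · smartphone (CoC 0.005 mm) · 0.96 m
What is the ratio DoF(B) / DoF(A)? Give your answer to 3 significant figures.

1.73

Setup A: H = 70²/(18×0.016) + 70 ≈ 17083.9 mm; DoF = Df − Dn = 2116.39 − 1707.36 ≈ 409.03 mm.
Setup B: H = 12²/(10×0.005) + 12 ≈ 2892.0 mm; DoF = Df − Dn = 1431.06 − 722.26 ≈ 708.80 mm.
Ratio = 708.80 / 409.03 ≈ 1.73.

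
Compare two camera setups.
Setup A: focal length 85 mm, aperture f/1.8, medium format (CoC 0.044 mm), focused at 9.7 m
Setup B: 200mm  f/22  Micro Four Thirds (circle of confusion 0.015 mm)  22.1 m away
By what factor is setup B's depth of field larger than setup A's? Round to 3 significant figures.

3.99

Setup A: H = 85²/(1.8×0.044) + 85 ≈ 91309.7 mm; DoF = Df − Dn = 10842.8 − 8775.1 ≈ 2067.7 mm.
Setup B: H = 200²/(22×0.015) + 200 ≈ 121412.1 mm; DoF = Df − Dn = 26973.4 − 18718.1 ≈ 8255.3 mm.
Ratio = 8255.3 / 2067.7 ≈ 3.99.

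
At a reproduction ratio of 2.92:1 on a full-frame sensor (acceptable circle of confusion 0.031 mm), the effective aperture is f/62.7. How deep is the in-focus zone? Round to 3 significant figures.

At magnification m, DoF ≈ 2·N_eff·c/m² = 2 × 62.7 × 0.031 / 2.92² = 3.887 / 8.526 ≈ 0.456 mm.

0.456 mm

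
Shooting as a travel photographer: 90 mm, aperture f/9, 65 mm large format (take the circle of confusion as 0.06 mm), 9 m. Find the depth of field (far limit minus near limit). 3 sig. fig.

Hyperfocal distance H = f²/(N·c) + f = 90²/(9 × 0.06) + 90 = 8100/0.54 + 90 ≈ 15090.0 mm ≈ 15.09 m.
Near limit Dn = s·(H − f)/(H + s − 2f) = 9000 × (15090.0 − 90) / (15090.0 + 9000 − 2 × 90) = 9000 × 15000.0 / 23910.0 ≈ 5646 mm.
Far limit Df = s·(H − f)/(H − s) = 9000 × (15090.0 − 90) / (15090.0 − 9000) = 9000 × 15000.0 / 6090.0 ≈ 22167 mm.
Depth of field = Df − Dn = 22167 − 5646 ≈ 16521 mm ≈ 16.5 m.

16.5 m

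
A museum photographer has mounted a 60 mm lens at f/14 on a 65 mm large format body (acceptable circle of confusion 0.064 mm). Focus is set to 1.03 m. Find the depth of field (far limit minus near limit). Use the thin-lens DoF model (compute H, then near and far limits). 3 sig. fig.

Hyperfocal distance H = f²/(N·c) + f = 60²/(14 × 0.064) + 60 = 3600/0.896 + 60 ≈ 4077.9 mm ≈ 4.078 m.
Near limit Dn = s·(H − f)/(H + s − 2f) = 1030 × (4077.9 − 60) / (4077.9 + 1030 − 2 × 60) = 1030 × 4017.9 / 4987.9 ≈ 829.69 mm.
Far limit Df = s·(H − f)/(H − s) = 1030 × (4077.9 − 60) / (4077.9 − 1030) = 1030 × 4017.9 / 3047.9 ≈ 1357.80 mm.
Depth of field = Df − Dn = 1357.80 − 829.69 ≈ 528.11 mm ≈ 0.528 m.

0.528 m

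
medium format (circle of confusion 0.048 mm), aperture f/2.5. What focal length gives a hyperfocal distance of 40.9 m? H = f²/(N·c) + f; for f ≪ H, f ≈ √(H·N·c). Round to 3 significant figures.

From H = f²/(N·c) + f, with f ≪ H: f ≈ √(H·N·c) = √(40900 × 2.5 × 0.048) = √4908.0 ≈ 70.06 mm.
Exact: f² + N·c·f − N·c·H = 0 ⇒ f = (−N·c + √((N·c)² + 4·N·c·H))/2 = (−0.12 + √19632)/2 ≈ 69.997 mm ≈ 70.0 mm.

70.0 mm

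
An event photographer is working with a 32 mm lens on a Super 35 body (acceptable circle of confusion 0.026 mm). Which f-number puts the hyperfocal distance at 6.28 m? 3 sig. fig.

f/6.30

Rearrange H = f²/(N·c) + f for N: N = f² / ((H − f)·c).
N = 32² / ((6280 − 32) × 0.026) = 1024 / 162.4 ≈ 6.30.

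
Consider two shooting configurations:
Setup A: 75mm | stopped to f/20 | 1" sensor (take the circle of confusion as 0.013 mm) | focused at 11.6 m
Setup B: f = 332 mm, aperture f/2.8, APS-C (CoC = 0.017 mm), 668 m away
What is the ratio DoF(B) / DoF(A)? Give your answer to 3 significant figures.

Setup A: H = 75²/(20×0.013) + 75 ≈ 21709.6 mm; DoF = Df − Dn = 24824 − 7568 ≈ 17256 mm.
Setup B: H = 332²/(2.8×0.017) + 332 ≈ 2315962.3 mm; DoF = Df − Dn = 938639 − 518500 ≈ 420139 mm.
Ratio = 420139 / 17256 ≈ 24.3.

24.3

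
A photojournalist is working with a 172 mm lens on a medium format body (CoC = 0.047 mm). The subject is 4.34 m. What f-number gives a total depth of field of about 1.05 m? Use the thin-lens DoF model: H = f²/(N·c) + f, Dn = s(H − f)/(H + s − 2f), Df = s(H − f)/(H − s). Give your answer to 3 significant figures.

Write h = H − f = f²/(N·c). The thin-lens limits are Dn = s·h/(h + (s−f)) and Df = s·h/(h − (s−f)), so DoF = Df − Dn = 2·s·(s−f)·h / (h² − (s−f)²).
That is a quadratic in h: DoF·h² − 2·s·(s−f)·h − DoF·(s−f)² = 0 ⇒ h = (s−f)·(s + √(s² + DoF²)) / DoF = 4168 × (4340 + √(4340² + 1050²)) / 1050 = 4168 × (4340 + 4465.21) / 1050 ≈ 34952 mm.
Then N = f²/(c·h) = 172² / (0.047 × 34952) = 29584 / 1642.8 ≈ 18.

f/18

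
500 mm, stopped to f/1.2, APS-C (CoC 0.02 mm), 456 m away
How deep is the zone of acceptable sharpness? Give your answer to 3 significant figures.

Hyperfocal distance H = f²/(N·c) + f = 500²/(1.2 × 0.02) + 500 = 250000/0.024 + 500 ≈ 10417166.7 mm ≈ 10417 m.
Near limit Dn = s·(H − f)/(H + s − 2f) = 456000 × (10417166.7 − 500) / (10417166.7 + 456000 − 2 × 500) = 456000 × 10416666.7 / 10872166.7 ≈ 436895 mm.
Far limit Df = s·(H − f)/(H − s) = 456000 × (10417166.7 − 500) / (10417166.7 − 456000) = 456000 × 10416666.7 / 9961166.7 ≈ 476852 mm.
Depth of field = Df − Dn = 476852 − 436895 ≈ 39957 mm ≈ 40.0 m.

40.0 m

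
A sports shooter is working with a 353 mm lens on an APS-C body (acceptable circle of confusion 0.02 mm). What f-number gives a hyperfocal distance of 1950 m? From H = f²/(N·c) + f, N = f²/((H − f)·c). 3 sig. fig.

f/3.20

Rearrange H = f²/(N·c) + f for N: N = f² / ((H − f)·c).
N = 353² / ((1950000 − 353) × 0.02) = 124609 / 38993 ≈ 3.20.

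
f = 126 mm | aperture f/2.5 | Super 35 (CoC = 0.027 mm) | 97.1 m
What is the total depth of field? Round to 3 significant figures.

Hyperfocal distance H = f²/(N·c) + f = 126²/(2.5 × 0.027) + 126 = 15876/0.0675 + 126 ≈ 235326.0 mm ≈ 235.3 m.
Near limit Dn = s·(H − f)/(H + s − 2f) = 97100 × (235326.0 − 126) / (235326.0 + 97100 − 2 × 126) = 97100 × 235200.0 / 332174.0 ≈ 68753 mm.
Far limit Df = s·(H − f)/(H − s) = 97100 × (235326.0 − 126) / (235326.0 − 97100) = 97100 × 235200.0 / 138226.0 ≈ 165222 mm.
Depth of field = Df − Dn = 165222 − 68753 ≈ 96469 mm ≈ 96.5 m.

96.5 m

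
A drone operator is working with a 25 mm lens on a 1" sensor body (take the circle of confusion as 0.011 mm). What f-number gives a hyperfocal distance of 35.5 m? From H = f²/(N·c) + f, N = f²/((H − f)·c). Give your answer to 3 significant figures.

Rearrange H = f²/(N·c) + f for N: N = f² / ((H − f)·c).
N = 25² / ((35500 − 25) × 0.011) = 625 / 390.2 ≈ 1.60.

f/1.60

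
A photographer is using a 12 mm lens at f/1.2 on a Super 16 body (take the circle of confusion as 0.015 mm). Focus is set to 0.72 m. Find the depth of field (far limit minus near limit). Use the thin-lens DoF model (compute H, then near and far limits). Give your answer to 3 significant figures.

Hyperfocal distance H = f²/(N·c) + f = 12²/(1.2 × 0.015) + 12 = 144/0.018 + 12 ≈ 8012.0 mm ≈ 8.012 m.
Near limit Dn = s·(H − f)/(H + s − 2f) = 720 × (8012.0 − 12) / (8012.0 + 720 − 2 × 12) = 720 × 8000.0 / 8708.0 ≈ 661.46 mm.
Far limit Df = s·(H − f)/(H − s) = 720 × (8012.0 − 12) / (8012.0 − 720) = 720 × 8000.0 / 7292.0 ≈ 789.91 mm.
Depth of field = Df − Dn = 789.91 − 661.46 ≈ 128.45 mm.

128 mm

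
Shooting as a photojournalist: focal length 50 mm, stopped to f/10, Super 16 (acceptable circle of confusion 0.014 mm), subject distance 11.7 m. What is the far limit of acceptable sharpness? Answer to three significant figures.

33.7 m

Hyperfocal distance H = f²/(N·c) + f = 50²/(10 × 0.014) + 50 = 2500/0.14 + 50 ≈ 17907.1 mm ≈ 17.91 m.
Far limit Df = s·(H − f)/(H − s) = 11700 × (17907.1 − 50) / (17907.1 − 11700) = 11700 × 17857.1 / 6207.1 ≈ 33659 mm ≈ 33.7 m.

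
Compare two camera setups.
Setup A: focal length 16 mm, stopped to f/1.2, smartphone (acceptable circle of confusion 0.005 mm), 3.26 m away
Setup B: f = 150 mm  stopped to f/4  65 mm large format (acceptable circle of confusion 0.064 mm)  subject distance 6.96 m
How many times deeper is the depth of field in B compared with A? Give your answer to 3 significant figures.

Setup A: H = 16²/(1.2×0.005) + 16 ≈ 42682.7 mm; DoF = Df − Dn = 3528.26 − 3029.65 ≈ 498.61 mm.
Setup B: H = 150²/(4×0.064) + 150 ≈ 88040.6 mm; DoF = Df − Dn = 7544.6 − 6459.5 ≈ 1085.1 mm.
Ratio = 1085.1 / 498.61 ≈ 2.18.

2.18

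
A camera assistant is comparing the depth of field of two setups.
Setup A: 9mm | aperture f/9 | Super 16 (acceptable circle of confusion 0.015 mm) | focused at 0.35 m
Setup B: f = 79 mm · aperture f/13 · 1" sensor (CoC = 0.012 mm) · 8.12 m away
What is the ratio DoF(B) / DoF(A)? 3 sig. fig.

5.79

Setup A: H = 9²/(9×0.015) + 9 ≈ 609.0 mm; DoF = Df − Dn = 810.81 − 223.17 ≈ 587.64 mm.
Setup B: H = 79²/(13×0.012) + 79 ≈ 40085.4 mm; DoF = Df − Dn = 10162.6 − 6761.1 ≈ 3401.5 mm.
Ratio = 3401.5 / 587.64 ≈ 5.79.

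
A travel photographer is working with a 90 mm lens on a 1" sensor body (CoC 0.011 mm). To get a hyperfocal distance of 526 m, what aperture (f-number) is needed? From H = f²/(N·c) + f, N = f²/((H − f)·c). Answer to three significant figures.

f/1.40

Rearrange H = f²/(N·c) + f for N: N = f² / ((H − f)·c).
N = 90² / ((526000 − 90) × 0.011) = 8100 / 5785 ≈ 1.40.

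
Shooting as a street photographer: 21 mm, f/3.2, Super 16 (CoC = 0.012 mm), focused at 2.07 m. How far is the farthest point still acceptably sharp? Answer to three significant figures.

2.52 m

Hyperfocal distance H = f²/(N·c) + f = 21²/(3.2 × 0.012) + 21 = 441/0.0384 + 21 ≈ 11505.4 mm ≈ 11.51 m.
Far limit Df = s·(H − f)/(H − s) = 2070 × (11505.4 − 21) / (11505.4 − 2070) = 2070 × 11484.4 / 9435.4 ≈ 2519.5 mm ≈ 2.52 m.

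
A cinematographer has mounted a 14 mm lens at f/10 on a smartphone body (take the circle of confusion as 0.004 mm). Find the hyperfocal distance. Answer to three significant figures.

Hyperfocal distance H = f²/(N·c) + f = 14²/(10 × 0.004) + 14 = 196/0.04 + 14 ≈ 4914.0 mm ≈ 4.91 m.

4.91 m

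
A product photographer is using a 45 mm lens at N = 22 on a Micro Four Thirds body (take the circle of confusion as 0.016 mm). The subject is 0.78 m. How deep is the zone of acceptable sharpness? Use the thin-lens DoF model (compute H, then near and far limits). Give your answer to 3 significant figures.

Hyperfocal distance H = f²/(N·c) + f = 45²/(22 × 0.016) + 45 = 2025/0.352 + 45 ≈ 5797.8 mm ≈ 5.798 m.
Near limit Dn = s·(H − f)/(H + s − 2f) = 780 × (5797.8 − 45) / (5797.8 + 780 − 2 × 45) = 780 × 5752.8 / 6487.8 ≈ 691.63 mm.
Far limit Df = s·(H − f)/(H − s) = 780 × (5797.8 − 45) / (5797.8 − 780) = 780 × 5752.8 / 5017.8 ≈ 894.25 mm.
Depth of field = Df − Dn = 894.25 − 691.63 ≈ 202.62 mm.

203 mm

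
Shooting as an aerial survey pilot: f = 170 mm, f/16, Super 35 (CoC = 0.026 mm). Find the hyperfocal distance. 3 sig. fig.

Hyperfocal distance H = f²/(N·c) + f = 170²/(16 × 0.026) + 170 = 28900/0.416 + 170 ≈ 69641.2 mm ≈ 69.6 m.

69.6 m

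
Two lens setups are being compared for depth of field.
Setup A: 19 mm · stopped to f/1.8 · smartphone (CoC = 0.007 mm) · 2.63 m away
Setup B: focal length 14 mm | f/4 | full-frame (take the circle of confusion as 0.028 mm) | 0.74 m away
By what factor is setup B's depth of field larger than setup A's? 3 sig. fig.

Setup A: H = 19²/(1.8×0.007) + 19 ≈ 28669.8 mm; DoF = Df − Dn = 2893.71 − 2410.34 ≈ 483.37 mm.
Setup B: H = 14²/(4×0.028) + 14 ≈ 1764.0 mm; DoF = Df − Dn = 1264.65 − 523.02 ≈ 741.63 mm.
Ratio = 741.63 / 483.37 ≈ 1.53.

1.53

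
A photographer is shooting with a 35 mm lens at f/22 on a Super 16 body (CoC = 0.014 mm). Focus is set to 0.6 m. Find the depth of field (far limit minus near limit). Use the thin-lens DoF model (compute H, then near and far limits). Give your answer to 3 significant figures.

Hyperfocal distance H = f²/(N·c) + f = 35²/(22 × 0.014) + 35 = 1225/0.308 + 35 ≈ 4012.3 mm ≈ 4.012 m.
Near limit Dn = s·(H − f)/(H + s − 2f) = 600 × (4012.3 − 35) / (4012.3 + 600 − 2 × 35) = 600 × 3977.3 / 4542.3 ≈ 525.37 mm.
Far limit Df = s·(H − f)/(H − s) = 600 × (4012.3 − 35) / (4012.3 − 600) = 600 × 3977.3 / 3412.3 ≈ 699.35 mm.
Depth of field = Df − Dn = 699.35 − 525.37 ≈ 173.98 mm.

174 mm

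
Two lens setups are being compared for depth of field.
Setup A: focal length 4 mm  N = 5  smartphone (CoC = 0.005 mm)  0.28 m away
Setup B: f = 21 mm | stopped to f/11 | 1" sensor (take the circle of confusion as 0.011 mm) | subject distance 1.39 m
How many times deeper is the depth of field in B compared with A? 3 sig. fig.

Setup A: H = 4²/(5×0.005) + 4 ≈ 644.0 mm; DoF = Df − Dn = 492.31 − 195.63 ≈ 296.68 mm.
Setup B: H = 21²/(11×0.011) + 21 ≈ 3665.6 mm; DoF = Df − Dn = 2226.2 − 1010.5 ≈ 1215.7 mm.
Ratio = 1215.7 / 296.68 ≈ 4.10.

4.10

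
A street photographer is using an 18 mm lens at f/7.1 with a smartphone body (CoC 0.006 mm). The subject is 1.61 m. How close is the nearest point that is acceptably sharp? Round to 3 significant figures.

1.33 m

Hyperfocal distance H = f²/(N·c) + f = 18²/(7.1 × 0.006) + 18 = 324/0.0426 + 18 ≈ 7623.6 mm ≈ 7.624 m.
Near limit Dn = s·(H − f)/(H + s − 2f) = 1610 × (7623.6 − 18) / (7623.6 + 1610 − 2 × 18) = 1610 × 7605.6 / 9197.6 ≈ 1331.3 mm ≈ 1.33 m.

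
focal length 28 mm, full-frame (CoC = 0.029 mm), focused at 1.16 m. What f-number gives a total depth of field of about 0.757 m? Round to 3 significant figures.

Write h = H − f = f²/(N·c). The thin-lens limits are Dn = s·h/(h + (s−f)) and Df = s·h/(h − (s−f)), so DoF = Df − Dn = 2·s·(s−f)·h / (h² − (s−f)²).
That is a quadratic in h: DoF·h² − 2·s·(s−f)·h − DoF·(s−f)² = 0 ⇒ h = (s−f)·(s + √(s² + DoF²)) / DoF = 1132 × (1160 + √(1160² + 757²)) / 757 = 1132 × (1160 + 1385.15) / 757 ≈ 3806.0 mm.
Then N = f²/(c·h) = 28² / (0.029 × 3806.0) = 784 / 110.37 ≈ 7.10.

f/7.10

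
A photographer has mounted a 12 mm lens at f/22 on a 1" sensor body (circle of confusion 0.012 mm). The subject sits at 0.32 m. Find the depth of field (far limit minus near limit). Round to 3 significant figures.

Hyperfocal distance H = f²/(N·c) + f = 12²/(22 × 0.012) + 12 = 144/0.264 + 12 ≈ 557.5 mm ≈ 0.557 m.
Near limit Dn = s·(H − f)/(H + s − 2f) = 320 × (557.5 − 12) / (557.5 + 320 − 2 × 12) = 320 × 545.5 / 853.5 ≈ 204.52 mm.
Far limit Df = s·(H − f)/(H − s) = 320 × (557.5 − 12) / (557.5 − 320) = 320 × 545.5 / 237.5 ≈ 735.07 mm.
Depth of field = Df − Dn = 735.07 − 204.52 ≈ 530.55 mm ≈ 0.531 m.

0.531 m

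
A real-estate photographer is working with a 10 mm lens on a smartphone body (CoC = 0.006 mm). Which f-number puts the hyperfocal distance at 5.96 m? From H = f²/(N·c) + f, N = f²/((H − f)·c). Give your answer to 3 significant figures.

Rearrange H = f²/(N·c) + f for N: N = f² / ((H − f)·c).
N = 10² / ((5960 − 10) × 0.006) = 100 / 35.70 ≈ 2.80.

f/2.80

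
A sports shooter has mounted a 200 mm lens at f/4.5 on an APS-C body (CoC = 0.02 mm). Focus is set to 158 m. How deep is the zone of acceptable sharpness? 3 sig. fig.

Hyperfocal distance H = f²/(N·c) + f = 200²/(4.5 × 0.02) + 200 = 40000/0.09 + 200 ≈ 444644.4 mm ≈ 444.6 m.
Near limit Dn = s·(H − f)/(H + s − 2f) = 158000 × (444644.4 − 200) / (444644.4 + 158000 − 2 × 200) = 158000 × 444444.4 / 602244.4 ≈ 116601 mm.
Far limit Df = s·(H − f)/(H − s) = 158000 × (444644.4 − 200) / (444644.4 − 158000) = 158000 × 444444.4 / 286644.4 ≈ 244980 mm.
Depth of field = Df − Dn = 244980 − 116601 ≈ 128379 mm ≈ 128 m.

128 m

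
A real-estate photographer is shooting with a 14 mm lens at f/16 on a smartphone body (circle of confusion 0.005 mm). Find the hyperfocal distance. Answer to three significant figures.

Hyperfocal distance H = f²/(N·c) + f = 14²/(16 × 0.005) + 14 = 196/0.08 + 14 ≈ 2464.0 mm ≈ 2.46 m.

2.46 m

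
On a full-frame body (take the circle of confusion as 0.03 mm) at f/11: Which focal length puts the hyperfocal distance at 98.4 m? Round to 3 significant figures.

From H = f²/(N·c) + f, with f ≪ H: f ≈ √(H·N·c) = √(98400 × 11 × 0.03) = √32472 ≈ 180.2 mm.
The +f correction barely moves this — solving exactly, f² + N·c·f − N·c·H = 0 ⇒ f = (−N·c + √((N·c)² + 4·N·c·H))/2 = (−0.33 + √129888)/2 ≈ 180.03 mm, so f ≈ 180 mm.

180 mm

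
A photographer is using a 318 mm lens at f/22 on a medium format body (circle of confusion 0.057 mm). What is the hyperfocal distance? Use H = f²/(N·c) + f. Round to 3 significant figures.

Hyperfocal distance H = f²/(N·c) + f = 318²/(22 × 0.057) + 318 = 101124/1.254 + 318 ≈ 80959.1 mm ≈ 81.0 m.

81.0 m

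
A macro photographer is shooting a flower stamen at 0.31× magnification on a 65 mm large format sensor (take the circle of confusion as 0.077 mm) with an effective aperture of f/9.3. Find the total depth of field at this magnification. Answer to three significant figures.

At magnification m, DoF ≈ 2·N_eff·c/m² = 2 × 9.3 × 0.077 / 0.31² = 1.432 / 0.0961 ≈ 14.9 mm.

14.9 mm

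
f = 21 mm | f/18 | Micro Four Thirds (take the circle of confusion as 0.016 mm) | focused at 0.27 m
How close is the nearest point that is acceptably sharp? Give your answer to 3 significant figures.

Hyperfocal distance H = f²/(N·c) + f = 21²/(18 × 0.016) + 21 = 441/0.288 + 21 ≈ 1552.2 mm ≈ 1.552 m.
Near limit Dn = s·(H − f)/(H + s − 2f) = 270 × (1552.2 − 21) / (1552.2 + 270 − 2 × 21) = 270 × 1531.2 / 1780.2 ≈ 232.24 mm.

232 mm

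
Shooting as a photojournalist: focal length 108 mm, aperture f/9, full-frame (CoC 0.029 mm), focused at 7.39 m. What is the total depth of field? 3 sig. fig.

2.47 m

Hyperfocal distance H = f²/(N·c) + f = 108²/(9 × 0.029) + 108 = 11664/0.261 + 108 ≈ 44797.7 mm ≈ 44.80 m.
Near limit Dn = s·(H − f)/(H + s − 2f) = 7390 × (44797.7 − 108) / (44797.7 + 7390 − 2 × 108) = 7390 × 44689.7 / 51971.7 ≈ 6354.6 mm.
Far limit Df = s·(H − f)/(H − s) = 7390 × (44797.7 − 108) / (44797.7 − 7390) = 7390 × 44689.7 / 37407.7 ≈ 8828.6 mm.
Depth of field = Df − Dn = 8828.6 − 6354.6 ≈ 2474.0 mm ≈ 2.47 m.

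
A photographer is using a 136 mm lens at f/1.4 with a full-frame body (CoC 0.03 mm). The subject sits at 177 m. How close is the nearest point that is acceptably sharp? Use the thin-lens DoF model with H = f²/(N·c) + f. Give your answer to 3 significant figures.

126 m

Hyperfocal distance H = f²/(N·c) + f = 136²/(1.4 × 0.03) + 136 = 18496/0.042 + 136 ≈ 440517.0 mm ≈ 440.5 m.
Near limit Dn = s·(H − f)/(H + s − 2f) = 177000 × (440517.0 − 136) / (440517.0 + 177000 − 2 × 136) = 177000 × 440381.0 / 617245.0 ≈ 126283 mm ≈ 126 m.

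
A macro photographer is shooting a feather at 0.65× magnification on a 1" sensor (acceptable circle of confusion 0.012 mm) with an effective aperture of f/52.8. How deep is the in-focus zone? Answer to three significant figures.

3.00 mm

At magnification m, DoF ≈ 2·N_eff·c/m² = 2 × 52.8 × 0.012 / 0.65² = 1.267 / 0.4225 ≈ 3 mm.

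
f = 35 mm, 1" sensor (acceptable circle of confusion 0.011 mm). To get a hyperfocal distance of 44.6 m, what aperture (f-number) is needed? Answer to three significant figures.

f/2.50

Rearrange H = f²/(N·c) + f for N: N = f² / ((H − f)·c).
N = 35² / ((44600 − 35) × 0.011) = 1225 / 490.2 ≈ 2.50.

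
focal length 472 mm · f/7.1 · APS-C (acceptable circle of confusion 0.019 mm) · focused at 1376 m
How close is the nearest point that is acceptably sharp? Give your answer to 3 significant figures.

751 m

Hyperfocal distance H = f²/(N·c) + f = 472²/(7.1 × 0.019) + 472 = 222784/0.1349 + 472 ≈ 1651947.2 mm ≈ 1652 m.
Near limit Dn = s·(H − f)/(H + s − 2f) = 1376000 × (1651947.2 − 472) / (1651947.2 + 1376000 − 2 × 472) = 1376000 × 1651475.2 / 3027003.2 ≈ 750719 mm ≈ 751 m.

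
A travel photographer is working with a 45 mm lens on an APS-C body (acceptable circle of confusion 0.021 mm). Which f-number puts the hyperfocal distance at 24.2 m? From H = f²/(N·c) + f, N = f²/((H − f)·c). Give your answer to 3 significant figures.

Rearrange H = f²/(N·c) + f for N: N = f² / ((H − f)·c).
N = 45² / ((24200 − 45) × 0.021) = 2025 / 507.3 ≈ 3.99.

f/3.99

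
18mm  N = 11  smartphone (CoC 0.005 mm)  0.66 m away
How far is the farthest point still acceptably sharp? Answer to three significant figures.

Hyperfocal distance H = f²/(N·c) + f = 18²/(11 × 0.005) + 18 = 324/0.055 + 18 ≈ 5908.9 mm ≈ 5.909 m.
Far limit Df = s·(H − f)/(H − s) = 660 × (5908.9 − 18) / (5908.9 − 660) = 660 × 5890.9 / 5248.9 ≈ 740.73 mm ≈ 0.741 m.

0.741 m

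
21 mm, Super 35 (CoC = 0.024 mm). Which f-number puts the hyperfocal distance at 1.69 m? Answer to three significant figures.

f/11

Rearrange H = f²/(N·c) + f for N: N = f² / ((H − f)·c).
N = 21² / ((1690 − 21) × 0.024) = 441 / 40.06 ≈ 11.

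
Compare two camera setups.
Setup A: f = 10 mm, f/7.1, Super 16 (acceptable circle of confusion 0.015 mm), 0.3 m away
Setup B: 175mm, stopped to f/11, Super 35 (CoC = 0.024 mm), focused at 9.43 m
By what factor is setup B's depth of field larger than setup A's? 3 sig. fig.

7.39

Setup A: H = 10²/(7.1×0.015) + 10 ≈ 949.0 mm; DoF = Df − Dn = 434.06 − 229.21 ≈ 204.85 mm.
Setup B: H = 175²/(11×0.024) + 175 ≈ 116178.8 mm; DoF = Df − Dn = 10247.6 − 8733.2 ≈ 1514.4 mm.
Ratio = 1514.4 / 204.85 ≈ 7.39.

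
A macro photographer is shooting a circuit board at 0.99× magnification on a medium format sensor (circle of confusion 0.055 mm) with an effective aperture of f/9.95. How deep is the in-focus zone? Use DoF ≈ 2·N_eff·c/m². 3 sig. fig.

At magnification m, DoF ≈ 2·N_eff·c/m² = 2 × 9.95 × 0.055 / 0.99² = 1.095 / 0.9801 ≈ 1.12 mm.

1.12 mm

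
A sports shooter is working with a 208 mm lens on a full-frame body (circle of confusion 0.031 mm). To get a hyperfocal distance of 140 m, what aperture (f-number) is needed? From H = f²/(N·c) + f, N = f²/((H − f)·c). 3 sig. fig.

f/9.98

Rearrange H = f²/(N·c) + f for N: N = f² / ((H − f)·c).
N = 208² / ((140000 − 208) × 0.031) = 43264 / 4334 ≈ 9.98.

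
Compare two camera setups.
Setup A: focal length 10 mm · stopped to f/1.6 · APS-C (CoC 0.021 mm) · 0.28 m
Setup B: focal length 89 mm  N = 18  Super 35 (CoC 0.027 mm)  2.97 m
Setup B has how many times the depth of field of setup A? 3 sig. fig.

21.2

Setup A: H = 10²/(1.6×0.021) + 10 ≈ 2986.2 mm; DoF = Df − Dn = 307.936 − 256.711 ≈ 51.225 mm.
Setup B: H = 89²/(18×0.027) + 89 ≈ 16387.4 mm; DoF = Df − Dn = 3607.7 − 2523.9 ≈ 1083.8 mm.
Ratio = 1083.8 / 51.225 ≈ 21.2.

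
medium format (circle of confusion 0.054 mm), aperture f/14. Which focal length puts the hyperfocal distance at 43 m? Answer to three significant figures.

180 mm

From H = f²/(N·c) + f, with f ≪ H: f ≈ √(H·N·c) = √(43000 × 14 × 0.054) = √32508 ≈ 180.3 mm.
The +f correction barely moves this — solving exactly, f² + N·c·f − N·c·H = 0 ⇒ f = (−N·c + √((N·c)² + 4·N·c·H))/2 = (−0.756 + √130033)/2 ≈ 179.92 mm, so f ≈ 180 mm.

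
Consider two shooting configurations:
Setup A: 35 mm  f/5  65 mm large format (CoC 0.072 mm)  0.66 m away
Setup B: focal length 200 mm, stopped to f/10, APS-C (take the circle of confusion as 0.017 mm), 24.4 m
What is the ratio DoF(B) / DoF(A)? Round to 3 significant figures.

Setup A: H = 35²/(5×0.072) + 35 ≈ 3437.8 mm; DoF = Df − Dn = 808.50 − 557.59 ≈ 250.91 mm.
Setup B: H = 200²/(10×0.017) + 200 ≈ 235494.1 mm; DoF = Df − Dn = 27197.2 − 22124.5 ≈ 5072.7 mm.
Ratio = 5072.7 / 250.91 ≈ 20.2.

20.2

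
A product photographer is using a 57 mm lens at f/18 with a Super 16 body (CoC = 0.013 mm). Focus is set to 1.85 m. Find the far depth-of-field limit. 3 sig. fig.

Hyperfocal distance H = f²/(N·c) + f = 57²/(18 × 0.013) + 57 = 3249/0.234 + 57 ≈ 13941.6 mm ≈ 13.94 m.
Far limit Df = s·(H − f)/(H − s) = 1850 × (13941.6 − 57) / (13941.6 − 1850) = 1850 × 13884.6 / 12091.6 ≈ 2124.3 mm ≈ 2.12 m.

2.12 m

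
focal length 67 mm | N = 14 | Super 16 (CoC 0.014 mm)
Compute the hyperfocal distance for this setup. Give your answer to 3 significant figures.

23.0 m

Hyperfocal distance H = f²/(N·c) + f = 67²/(14 × 0.014) + 67 = 4489/0.196 + 67 ≈ 22970.1 mm ≈ 23.0 m.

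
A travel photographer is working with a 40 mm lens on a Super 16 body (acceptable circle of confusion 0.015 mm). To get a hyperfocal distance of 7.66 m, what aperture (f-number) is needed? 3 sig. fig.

Rearrange H = f²/(N·c) + f for N: N = f² / ((H − f)·c).
N = 40² / ((7660 − 40) × 0.015) = 1600 / 114.3 ≈ 14.

f/14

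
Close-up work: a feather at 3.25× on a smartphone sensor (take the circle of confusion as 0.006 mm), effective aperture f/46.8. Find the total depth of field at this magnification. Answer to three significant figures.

At magnification m, DoF ≈ 2·N_eff·c/m² = 2 × 46.8 × 0.006 / 3.25² = 0.5616 / 10.56 ≈ 0.0532 mm.

0.0532 mm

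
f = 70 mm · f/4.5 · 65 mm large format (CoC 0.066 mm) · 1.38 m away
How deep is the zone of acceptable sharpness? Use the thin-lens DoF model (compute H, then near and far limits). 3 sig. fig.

Hyperfocal distance H = f²/(N·c) + f = 70²/(4.5 × 0.066) + 70 = 4900/0.297 + 70 ≈ 16568.3 mm ≈ 16.57 m.
Near limit Dn = s·(H − f)/(H + s − 2f) = 1380 × (16568.3 − 70) / (16568.3 + 1380 − 2 × 70) = 1380 × 16498.3 / 17808.3 ≈ 1278.49 mm.
Far limit Df = s·(H − f)/(H − s) = 1380 × (16568.3 − 70) / (16568.3 − 1380) = 1380 × 16498.3 / 15188.3 ≈ 1499.03 mm.
Depth of field = Df − Dn = 1499.03 − 1278.49 ≈ 220.54 mm.

221 mm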